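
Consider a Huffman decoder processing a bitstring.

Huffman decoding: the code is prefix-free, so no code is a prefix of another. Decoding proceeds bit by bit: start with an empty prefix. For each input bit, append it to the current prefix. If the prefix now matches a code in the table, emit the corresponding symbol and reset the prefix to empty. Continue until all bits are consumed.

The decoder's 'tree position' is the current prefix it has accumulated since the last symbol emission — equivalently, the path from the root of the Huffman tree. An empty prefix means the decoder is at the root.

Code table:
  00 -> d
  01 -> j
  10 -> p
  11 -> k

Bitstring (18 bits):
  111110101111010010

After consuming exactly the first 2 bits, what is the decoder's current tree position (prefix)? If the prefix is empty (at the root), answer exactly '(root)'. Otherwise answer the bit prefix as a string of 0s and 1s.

Answer: (root)

Derivation:
Bit 0: prefix='1' (no match yet)
Bit 1: prefix='11' -> emit 'k', reset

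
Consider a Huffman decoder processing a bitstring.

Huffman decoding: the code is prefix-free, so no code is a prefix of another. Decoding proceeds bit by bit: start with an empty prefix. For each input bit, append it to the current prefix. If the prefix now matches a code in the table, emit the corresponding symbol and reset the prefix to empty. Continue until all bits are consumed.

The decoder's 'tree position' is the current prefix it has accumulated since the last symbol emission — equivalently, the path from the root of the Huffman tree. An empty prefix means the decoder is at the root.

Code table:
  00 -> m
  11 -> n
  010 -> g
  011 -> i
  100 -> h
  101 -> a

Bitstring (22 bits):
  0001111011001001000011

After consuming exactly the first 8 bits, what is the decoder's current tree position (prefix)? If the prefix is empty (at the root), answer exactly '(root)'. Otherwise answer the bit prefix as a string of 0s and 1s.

Answer: 0

Derivation:
Bit 0: prefix='0' (no match yet)
Bit 1: prefix='00' -> emit 'm', reset
Bit 2: prefix='0' (no match yet)
Bit 3: prefix='01' (no match yet)
Bit 4: prefix='011' -> emit 'i', reset
Bit 5: prefix='1' (no match yet)
Bit 6: prefix='11' -> emit 'n', reset
Bit 7: prefix='0' (no match yet)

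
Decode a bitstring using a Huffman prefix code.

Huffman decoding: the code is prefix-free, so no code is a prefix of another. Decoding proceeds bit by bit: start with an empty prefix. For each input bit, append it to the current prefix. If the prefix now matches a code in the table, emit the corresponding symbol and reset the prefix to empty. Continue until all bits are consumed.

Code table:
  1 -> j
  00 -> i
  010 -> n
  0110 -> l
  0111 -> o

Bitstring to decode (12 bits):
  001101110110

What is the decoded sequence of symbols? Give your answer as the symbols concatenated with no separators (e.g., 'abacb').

Answer: ijjol

Derivation:
Bit 0: prefix='0' (no match yet)
Bit 1: prefix='00' -> emit 'i', reset
Bit 2: prefix='1' -> emit 'j', reset
Bit 3: prefix='1' -> emit 'j', reset
Bit 4: prefix='0' (no match yet)
Bit 5: prefix='01' (no match yet)
Bit 6: prefix='011' (no match yet)
Bit 7: prefix='0111' -> emit 'o', reset
Bit 8: prefix='0' (no match yet)
Bit 9: prefix='01' (no match yet)
Bit 10: prefix='011' (no match yet)
Bit 11: prefix='0110' -> emit 'l', reset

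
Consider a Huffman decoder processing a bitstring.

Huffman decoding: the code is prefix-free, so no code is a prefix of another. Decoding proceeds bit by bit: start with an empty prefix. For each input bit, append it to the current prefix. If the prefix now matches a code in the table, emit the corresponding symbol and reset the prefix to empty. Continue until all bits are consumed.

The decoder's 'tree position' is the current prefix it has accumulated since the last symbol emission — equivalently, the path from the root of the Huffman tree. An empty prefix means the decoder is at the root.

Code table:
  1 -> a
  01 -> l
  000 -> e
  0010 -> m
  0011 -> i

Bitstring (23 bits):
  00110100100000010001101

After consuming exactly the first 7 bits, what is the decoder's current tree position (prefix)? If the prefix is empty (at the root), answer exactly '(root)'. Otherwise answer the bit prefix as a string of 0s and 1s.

Bit 0: prefix='0' (no match yet)
Bit 1: prefix='00' (no match yet)
Bit 2: prefix='001' (no match yet)
Bit 3: prefix='0011' -> emit 'i', reset
Bit 4: prefix='0' (no match yet)
Bit 5: prefix='01' -> emit 'l', reset
Bit 6: prefix='0' (no match yet)

Answer: 0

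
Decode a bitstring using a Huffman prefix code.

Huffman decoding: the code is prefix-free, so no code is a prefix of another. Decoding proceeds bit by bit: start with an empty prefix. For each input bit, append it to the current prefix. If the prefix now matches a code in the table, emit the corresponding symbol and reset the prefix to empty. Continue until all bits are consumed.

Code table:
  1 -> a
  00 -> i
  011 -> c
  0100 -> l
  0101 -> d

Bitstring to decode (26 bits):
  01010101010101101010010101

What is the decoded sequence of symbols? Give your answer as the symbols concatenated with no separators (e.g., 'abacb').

Bit 0: prefix='0' (no match yet)
Bit 1: prefix='01' (no match yet)
Bit 2: prefix='010' (no match yet)
Bit 3: prefix='0101' -> emit 'd', reset
Bit 4: prefix='0' (no match yet)
Bit 5: prefix='01' (no match yet)
Bit 6: prefix='010' (no match yet)
Bit 7: prefix='0101' -> emit 'd', reset
Bit 8: prefix='0' (no match yet)
Bit 9: prefix='01' (no match yet)
Bit 10: prefix='010' (no match yet)
Bit 11: prefix='0101' -> emit 'd', reset
Bit 12: prefix='0' (no match yet)
Bit 13: prefix='01' (no match yet)
Bit 14: prefix='011' -> emit 'c', reset
Bit 15: prefix='0' (no match yet)
Bit 16: prefix='01' (no match yet)
Bit 17: prefix='010' (no match yet)
Bit 18: prefix='0101' -> emit 'd', reset
Bit 19: prefix='0' (no match yet)
Bit 20: prefix='00' -> emit 'i', reset
Bit 21: prefix='1' -> emit 'a', reset
Bit 22: prefix='0' (no match yet)
Bit 23: prefix='01' (no match yet)
Bit 24: prefix='010' (no match yet)
Bit 25: prefix='0101' -> emit 'd', reset

Answer: dddcdiad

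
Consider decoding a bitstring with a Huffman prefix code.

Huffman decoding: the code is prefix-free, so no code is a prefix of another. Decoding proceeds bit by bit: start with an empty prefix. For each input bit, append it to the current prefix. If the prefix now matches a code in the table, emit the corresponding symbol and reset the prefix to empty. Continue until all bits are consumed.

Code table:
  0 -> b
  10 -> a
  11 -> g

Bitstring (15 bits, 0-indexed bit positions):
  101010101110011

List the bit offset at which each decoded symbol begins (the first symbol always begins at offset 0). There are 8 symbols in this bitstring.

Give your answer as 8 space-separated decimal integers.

Bit 0: prefix='1' (no match yet)
Bit 1: prefix='10' -> emit 'a', reset
Bit 2: prefix='1' (no match yet)
Bit 3: prefix='10' -> emit 'a', reset
Bit 4: prefix='1' (no match yet)
Bit 5: prefix='10' -> emit 'a', reset
Bit 6: prefix='1' (no match yet)
Bit 7: prefix='10' -> emit 'a', reset
Bit 8: prefix='1' (no match yet)
Bit 9: prefix='11' -> emit 'g', reset
Bit 10: prefix='1' (no match yet)
Bit 11: prefix='10' -> emit 'a', reset
Bit 12: prefix='0' -> emit 'b', reset
Bit 13: prefix='1' (no match yet)
Bit 14: prefix='11' -> emit 'g', reset

Answer: 0 2 4 6 8 10 12 13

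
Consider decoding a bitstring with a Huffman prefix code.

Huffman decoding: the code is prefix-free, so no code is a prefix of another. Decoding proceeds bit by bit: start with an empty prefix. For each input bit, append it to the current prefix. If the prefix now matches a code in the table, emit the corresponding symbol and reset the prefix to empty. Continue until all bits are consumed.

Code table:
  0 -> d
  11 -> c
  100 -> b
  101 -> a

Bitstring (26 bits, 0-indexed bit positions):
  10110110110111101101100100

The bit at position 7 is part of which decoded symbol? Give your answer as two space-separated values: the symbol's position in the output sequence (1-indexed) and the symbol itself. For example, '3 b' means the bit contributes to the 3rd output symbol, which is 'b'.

Answer: 3 a

Derivation:
Bit 0: prefix='1' (no match yet)
Bit 1: prefix='10' (no match yet)
Bit 2: prefix='101' -> emit 'a', reset
Bit 3: prefix='1' (no match yet)
Bit 4: prefix='10' (no match yet)
Bit 5: prefix='101' -> emit 'a', reset
Bit 6: prefix='1' (no match yet)
Bit 7: prefix='10' (no match yet)
Bit 8: prefix='101' -> emit 'a', reset
Bit 9: prefix='1' (no match yet)
Bit 10: prefix='10' (no match yet)
Bit 11: prefix='101' -> emit 'a', reset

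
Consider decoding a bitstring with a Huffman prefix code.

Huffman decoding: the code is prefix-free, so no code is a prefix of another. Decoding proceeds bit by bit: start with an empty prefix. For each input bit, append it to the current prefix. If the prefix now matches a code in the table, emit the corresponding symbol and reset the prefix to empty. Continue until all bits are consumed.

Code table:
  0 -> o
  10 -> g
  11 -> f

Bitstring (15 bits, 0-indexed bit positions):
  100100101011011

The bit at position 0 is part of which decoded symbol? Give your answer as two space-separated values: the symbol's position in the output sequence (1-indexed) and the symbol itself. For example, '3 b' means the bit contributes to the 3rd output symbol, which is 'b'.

Answer: 1 g

Derivation:
Bit 0: prefix='1' (no match yet)
Bit 1: prefix='10' -> emit 'g', reset
Bit 2: prefix='0' -> emit 'o', reset
Bit 3: prefix='1' (no match yet)
Bit 4: prefix='10' -> emit 'g', reset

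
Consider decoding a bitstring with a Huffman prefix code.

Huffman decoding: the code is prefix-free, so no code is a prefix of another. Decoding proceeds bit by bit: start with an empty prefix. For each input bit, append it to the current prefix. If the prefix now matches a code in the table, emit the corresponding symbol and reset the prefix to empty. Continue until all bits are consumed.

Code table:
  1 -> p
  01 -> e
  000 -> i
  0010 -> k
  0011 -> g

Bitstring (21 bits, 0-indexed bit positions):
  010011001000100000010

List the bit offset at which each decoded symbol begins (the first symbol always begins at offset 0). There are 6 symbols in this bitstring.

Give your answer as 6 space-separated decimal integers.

Bit 0: prefix='0' (no match yet)
Bit 1: prefix='01' -> emit 'e', reset
Bit 2: prefix='0' (no match yet)
Bit 3: prefix='00' (no match yet)
Bit 4: prefix='001' (no match yet)
Bit 5: prefix='0011' -> emit 'g', reset
Bit 6: prefix='0' (no match yet)
Bit 7: prefix='00' (no match yet)
Bit 8: prefix='001' (no match yet)
Bit 9: prefix='0010' -> emit 'k', reset
Bit 10: prefix='0' (no match yet)
Bit 11: prefix='00' (no match yet)
Bit 12: prefix='001' (no match yet)
Bit 13: prefix='0010' -> emit 'k', reset
Bit 14: prefix='0' (no match yet)
Bit 15: prefix='00' (no match yet)
Bit 16: prefix='000' -> emit 'i', reset
Bit 17: prefix='0' (no match yet)
Bit 18: prefix='00' (no match yet)
Bit 19: prefix='001' (no match yet)
Bit 20: prefix='0010' -> emit 'k', reset

Answer: 0 2 6 10 14 17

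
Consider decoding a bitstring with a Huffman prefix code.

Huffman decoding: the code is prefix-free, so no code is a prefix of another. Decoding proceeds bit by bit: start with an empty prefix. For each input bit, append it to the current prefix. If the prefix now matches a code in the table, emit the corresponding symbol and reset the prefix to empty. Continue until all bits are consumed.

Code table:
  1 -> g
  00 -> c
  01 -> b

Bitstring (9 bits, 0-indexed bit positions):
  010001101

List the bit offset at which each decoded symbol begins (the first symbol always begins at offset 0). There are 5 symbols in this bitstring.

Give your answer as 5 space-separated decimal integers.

Bit 0: prefix='0' (no match yet)
Bit 1: prefix='01' -> emit 'b', reset
Bit 2: prefix='0' (no match yet)
Bit 3: prefix='00' -> emit 'c', reset
Bit 4: prefix='0' (no match yet)
Bit 5: prefix='01' -> emit 'b', reset
Bit 6: prefix='1' -> emit 'g', reset
Bit 7: prefix='0' (no match yet)
Bit 8: prefix='01' -> emit 'b', reset

Answer: 0 2 4 6 7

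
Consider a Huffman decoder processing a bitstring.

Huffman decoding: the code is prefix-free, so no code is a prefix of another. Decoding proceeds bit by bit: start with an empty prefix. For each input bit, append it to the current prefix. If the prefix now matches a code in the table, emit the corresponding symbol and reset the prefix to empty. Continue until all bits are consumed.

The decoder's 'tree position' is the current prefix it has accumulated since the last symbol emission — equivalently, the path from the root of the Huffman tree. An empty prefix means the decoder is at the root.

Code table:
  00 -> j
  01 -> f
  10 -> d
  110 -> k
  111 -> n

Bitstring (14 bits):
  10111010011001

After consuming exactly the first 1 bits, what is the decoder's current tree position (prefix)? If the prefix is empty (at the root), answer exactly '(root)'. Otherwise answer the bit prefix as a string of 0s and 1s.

Answer: 1

Derivation:
Bit 0: prefix='1' (no match yet)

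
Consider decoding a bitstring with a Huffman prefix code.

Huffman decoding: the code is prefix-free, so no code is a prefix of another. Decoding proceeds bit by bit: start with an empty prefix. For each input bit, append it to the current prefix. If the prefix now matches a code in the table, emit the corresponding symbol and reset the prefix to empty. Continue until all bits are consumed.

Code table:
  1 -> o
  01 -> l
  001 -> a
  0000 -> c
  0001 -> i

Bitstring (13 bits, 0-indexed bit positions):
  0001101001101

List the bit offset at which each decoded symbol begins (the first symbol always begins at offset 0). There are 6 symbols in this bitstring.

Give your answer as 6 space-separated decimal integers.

Bit 0: prefix='0' (no match yet)
Bit 1: prefix='00' (no match yet)
Bit 2: prefix='000' (no match yet)
Bit 3: prefix='0001' -> emit 'i', reset
Bit 4: prefix='1' -> emit 'o', reset
Bit 5: prefix='0' (no match yet)
Bit 6: prefix='01' -> emit 'l', reset
Bit 7: prefix='0' (no match yet)
Bit 8: prefix='00' (no match yet)
Bit 9: prefix='001' -> emit 'a', reset
Bit 10: prefix='1' -> emit 'o', reset
Bit 11: prefix='0' (no match yet)
Bit 12: prefix='01' -> emit 'l', reset

Answer: 0 4 5 7 10 11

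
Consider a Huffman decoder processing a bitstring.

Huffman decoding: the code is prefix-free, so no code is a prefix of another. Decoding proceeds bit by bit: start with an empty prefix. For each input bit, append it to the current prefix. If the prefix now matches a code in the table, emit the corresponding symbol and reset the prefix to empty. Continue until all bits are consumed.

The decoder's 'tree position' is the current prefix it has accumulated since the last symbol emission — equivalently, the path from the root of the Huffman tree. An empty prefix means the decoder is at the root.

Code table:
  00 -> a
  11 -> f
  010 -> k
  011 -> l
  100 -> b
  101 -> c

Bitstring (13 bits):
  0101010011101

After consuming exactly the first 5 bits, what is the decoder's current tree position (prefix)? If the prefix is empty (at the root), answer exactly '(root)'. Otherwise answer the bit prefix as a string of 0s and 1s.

Bit 0: prefix='0' (no match yet)
Bit 1: prefix='01' (no match yet)
Bit 2: prefix='010' -> emit 'k', reset
Bit 3: prefix='1' (no match yet)
Bit 4: prefix='10' (no match yet)

Answer: 10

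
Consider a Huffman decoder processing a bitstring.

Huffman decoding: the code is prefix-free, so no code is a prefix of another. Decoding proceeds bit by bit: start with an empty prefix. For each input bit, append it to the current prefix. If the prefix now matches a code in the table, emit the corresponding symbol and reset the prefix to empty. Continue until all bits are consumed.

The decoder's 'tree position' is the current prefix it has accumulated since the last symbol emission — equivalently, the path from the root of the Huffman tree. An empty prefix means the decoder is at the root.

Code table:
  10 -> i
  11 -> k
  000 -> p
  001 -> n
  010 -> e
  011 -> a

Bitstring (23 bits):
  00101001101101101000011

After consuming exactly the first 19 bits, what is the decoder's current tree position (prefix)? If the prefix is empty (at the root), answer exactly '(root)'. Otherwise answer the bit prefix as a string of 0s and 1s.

Answer: 0

Derivation:
Bit 0: prefix='0' (no match yet)
Bit 1: prefix='00' (no match yet)
Bit 2: prefix='001' -> emit 'n', reset
Bit 3: prefix='0' (no match yet)
Bit 4: prefix='01' (no match yet)
Bit 5: prefix='010' -> emit 'e', reset
Bit 6: prefix='0' (no match yet)
Bit 7: prefix='01' (no match yet)
Bit 8: prefix='011' -> emit 'a', reset
Bit 9: prefix='0' (no match yet)
Bit 10: prefix='01' (no match yet)
Bit 11: prefix='011' -> emit 'a', reset
Bit 12: prefix='0' (no match yet)
Bit 13: prefix='01' (no match yet)
Bit 14: prefix='011' -> emit 'a', reset
Bit 15: prefix='0' (no match yet)
Bit 16: prefix='01' (no match yet)
Bit 17: prefix='010' -> emit 'e', reset
Bit 18: prefix='0' (no match yet)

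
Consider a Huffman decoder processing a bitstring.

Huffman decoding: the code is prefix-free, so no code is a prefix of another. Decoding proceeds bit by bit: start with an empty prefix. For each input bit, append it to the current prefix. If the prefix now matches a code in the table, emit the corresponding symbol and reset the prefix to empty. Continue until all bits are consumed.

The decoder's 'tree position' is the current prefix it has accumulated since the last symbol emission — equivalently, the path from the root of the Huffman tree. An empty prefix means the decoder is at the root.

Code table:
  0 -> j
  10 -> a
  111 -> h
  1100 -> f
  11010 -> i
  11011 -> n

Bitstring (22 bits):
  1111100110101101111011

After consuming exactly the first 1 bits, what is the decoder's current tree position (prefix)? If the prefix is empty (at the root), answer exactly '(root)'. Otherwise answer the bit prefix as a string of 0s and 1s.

Answer: 1

Derivation:
Bit 0: prefix='1' (no match yet)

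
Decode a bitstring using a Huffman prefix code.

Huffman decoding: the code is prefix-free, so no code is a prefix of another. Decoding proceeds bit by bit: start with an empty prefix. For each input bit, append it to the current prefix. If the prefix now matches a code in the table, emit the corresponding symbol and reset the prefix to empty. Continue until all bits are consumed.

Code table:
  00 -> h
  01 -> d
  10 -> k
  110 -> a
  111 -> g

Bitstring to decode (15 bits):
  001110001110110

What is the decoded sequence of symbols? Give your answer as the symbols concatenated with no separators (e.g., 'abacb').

Bit 0: prefix='0' (no match yet)
Bit 1: prefix='00' -> emit 'h', reset
Bit 2: prefix='1' (no match yet)
Bit 3: prefix='11' (no match yet)
Bit 4: prefix='111' -> emit 'g', reset
Bit 5: prefix='0' (no match yet)
Bit 6: prefix='00' -> emit 'h', reset
Bit 7: prefix='0' (no match yet)
Bit 8: prefix='01' -> emit 'd', reset
Bit 9: prefix='1' (no match yet)
Bit 10: prefix='11' (no match yet)
Bit 11: prefix='110' -> emit 'a', reset
Bit 12: prefix='1' (no match yet)
Bit 13: prefix='11' (no match yet)
Bit 14: prefix='110' -> emit 'a', reset

Answer: hghdaa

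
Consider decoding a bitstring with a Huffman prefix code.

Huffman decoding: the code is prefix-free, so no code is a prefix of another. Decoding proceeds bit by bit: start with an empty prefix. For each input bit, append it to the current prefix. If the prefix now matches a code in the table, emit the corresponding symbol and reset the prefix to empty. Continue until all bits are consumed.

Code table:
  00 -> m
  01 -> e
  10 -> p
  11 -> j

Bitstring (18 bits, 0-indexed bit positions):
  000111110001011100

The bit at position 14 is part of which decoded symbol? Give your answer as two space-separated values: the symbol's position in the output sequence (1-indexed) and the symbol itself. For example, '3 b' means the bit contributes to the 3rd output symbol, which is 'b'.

Answer: 8 j

Derivation:
Bit 0: prefix='0' (no match yet)
Bit 1: prefix='00' -> emit 'm', reset
Bit 2: prefix='0' (no match yet)
Bit 3: prefix='01' -> emit 'e', reset
Bit 4: prefix='1' (no match yet)
Bit 5: prefix='11' -> emit 'j', reset
Bit 6: prefix='1' (no match yet)
Bit 7: prefix='11' -> emit 'j', reset
Bit 8: prefix='0' (no match yet)
Bit 9: prefix='00' -> emit 'm', reset
Bit 10: prefix='0' (no match yet)
Bit 11: prefix='01' -> emit 'e', reset
Bit 12: prefix='0' (no match yet)
Bit 13: prefix='01' -> emit 'e', reset
Bit 14: prefix='1' (no match yet)
Bit 15: prefix='11' -> emit 'j', reset
Bit 16: prefix='0' (no match yet)
Bit 17: prefix='00' -> emit 'm', reset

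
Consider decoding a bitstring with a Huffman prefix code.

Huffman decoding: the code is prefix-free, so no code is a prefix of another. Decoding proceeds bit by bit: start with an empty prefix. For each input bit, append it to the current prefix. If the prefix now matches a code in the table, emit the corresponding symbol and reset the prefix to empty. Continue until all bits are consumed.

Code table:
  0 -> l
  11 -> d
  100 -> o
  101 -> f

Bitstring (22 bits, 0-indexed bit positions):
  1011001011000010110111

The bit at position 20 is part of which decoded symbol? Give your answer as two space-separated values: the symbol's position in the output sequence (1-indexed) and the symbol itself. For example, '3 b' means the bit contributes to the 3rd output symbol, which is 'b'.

Answer: 9 d

Derivation:
Bit 0: prefix='1' (no match yet)
Bit 1: prefix='10' (no match yet)
Bit 2: prefix='101' -> emit 'f', reset
Bit 3: prefix='1' (no match yet)
Bit 4: prefix='10' (no match yet)
Bit 5: prefix='100' -> emit 'o', reset
Bit 6: prefix='1' (no match yet)
Bit 7: prefix='10' (no match yet)
Bit 8: prefix='101' -> emit 'f', reset
Bit 9: prefix='1' (no match yet)
Bit 10: prefix='10' (no match yet)
Bit 11: prefix='100' -> emit 'o', reset
Bit 12: prefix='0' -> emit 'l', reset
Bit 13: prefix='0' -> emit 'l', reset
Bit 14: prefix='1' (no match yet)
Bit 15: prefix='10' (no match yet)
Bit 16: prefix='101' -> emit 'f', reset
Bit 17: prefix='1' (no match yet)
Bit 18: prefix='10' (no match yet)
Bit 19: prefix='101' -> emit 'f', reset
Bit 20: prefix='1' (no match yet)
Bit 21: prefix='11' -> emit 'd', reset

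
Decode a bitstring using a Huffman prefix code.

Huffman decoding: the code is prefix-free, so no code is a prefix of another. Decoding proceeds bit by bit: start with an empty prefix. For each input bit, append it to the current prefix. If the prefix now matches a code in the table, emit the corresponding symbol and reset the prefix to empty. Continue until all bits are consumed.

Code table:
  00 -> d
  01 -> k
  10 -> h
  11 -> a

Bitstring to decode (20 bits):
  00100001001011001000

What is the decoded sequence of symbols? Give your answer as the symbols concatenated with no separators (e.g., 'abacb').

Bit 0: prefix='0' (no match yet)
Bit 1: prefix='00' -> emit 'd', reset
Bit 2: prefix='1' (no match yet)
Bit 3: prefix='10' -> emit 'h', reset
Bit 4: prefix='0' (no match yet)
Bit 5: prefix='00' -> emit 'd', reset
Bit 6: prefix='0' (no match yet)
Bit 7: prefix='01' -> emit 'k', reset
Bit 8: prefix='0' (no match yet)
Bit 9: prefix='00' -> emit 'd', reset
Bit 10: prefix='1' (no match yet)
Bit 11: prefix='10' -> emit 'h', reset
Bit 12: prefix='1' (no match yet)
Bit 13: prefix='11' -> emit 'a', reset
Bit 14: prefix='0' (no match yet)
Bit 15: prefix='00' -> emit 'd', reset
Bit 16: prefix='1' (no match yet)
Bit 17: prefix='10' -> emit 'h', reset
Bit 18: prefix='0' (no match yet)
Bit 19: prefix='00' -> emit 'd', reset

Answer: dhdkdhadhd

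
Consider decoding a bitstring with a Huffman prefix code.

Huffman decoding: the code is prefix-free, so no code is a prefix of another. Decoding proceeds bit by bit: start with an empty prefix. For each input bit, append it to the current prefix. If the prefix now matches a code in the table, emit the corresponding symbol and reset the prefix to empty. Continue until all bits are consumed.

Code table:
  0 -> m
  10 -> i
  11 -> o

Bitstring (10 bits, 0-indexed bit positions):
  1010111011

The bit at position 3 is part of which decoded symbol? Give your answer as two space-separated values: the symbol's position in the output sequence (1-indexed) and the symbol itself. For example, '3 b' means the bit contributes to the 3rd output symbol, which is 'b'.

Answer: 2 i

Derivation:
Bit 0: prefix='1' (no match yet)
Bit 1: prefix='10' -> emit 'i', reset
Bit 2: prefix='1' (no match yet)
Bit 3: prefix='10' -> emit 'i', reset
Bit 4: prefix='1' (no match yet)
Bit 5: prefix='11' -> emit 'o', reset
Bit 6: prefix='1' (no match yet)
Bit 7: prefix='10' -> emit 'i', reset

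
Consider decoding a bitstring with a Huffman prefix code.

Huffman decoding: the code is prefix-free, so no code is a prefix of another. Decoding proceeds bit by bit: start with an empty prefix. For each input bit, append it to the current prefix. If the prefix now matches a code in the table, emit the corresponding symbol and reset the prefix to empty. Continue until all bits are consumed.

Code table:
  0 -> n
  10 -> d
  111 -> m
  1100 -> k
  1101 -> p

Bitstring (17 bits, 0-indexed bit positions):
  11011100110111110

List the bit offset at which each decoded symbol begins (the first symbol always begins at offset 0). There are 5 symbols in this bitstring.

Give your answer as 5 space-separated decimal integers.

Bit 0: prefix='1' (no match yet)
Bit 1: prefix='11' (no match yet)
Bit 2: prefix='110' (no match yet)
Bit 3: prefix='1101' -> emit 'p', reset
Bit 4: prefix='1' (no match yet)
Bit 5: prefix='11' (no match yet)
Bit 6: prefix='110' (no match yet)
Bit 7: prefix='1100' -> emit 'k', reset
Bit 8: prefix='1' (no match yet)
Bit 9: prefix='11' (no match yet)
Bit 10: prefix='110' (no match yet)
Bit 11: prefix='1101' -> emit 'p', reset
Bit 12: prefix='1' (no match yet)
Bit 13: prefix='11' (no match yet)
Bit 14: prefix='111' -> emit 'm', reset
Bit 15: prefix='1' (no match yet)
Bit 16: prefix='10' -> emit 'd', reset

Answer: 0 4 8 12 15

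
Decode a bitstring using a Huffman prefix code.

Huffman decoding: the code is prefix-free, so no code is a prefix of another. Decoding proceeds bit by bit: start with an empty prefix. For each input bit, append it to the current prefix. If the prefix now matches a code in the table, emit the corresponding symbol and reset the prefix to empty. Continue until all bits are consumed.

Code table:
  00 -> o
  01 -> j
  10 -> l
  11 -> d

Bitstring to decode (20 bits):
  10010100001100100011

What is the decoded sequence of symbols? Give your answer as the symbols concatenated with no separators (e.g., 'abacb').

Answer: ljjoodolod

Derivation:
Bit 0: prefix='1' (no match yet)
Bit 1: prefix='10' -> emit 'l', reset
Bit 2: prefix='0' (no match yet)
Bit 3: prefix='01' -> emit 'j', reset
Bit 4: prefix='0' (no match yet)
Bit 5: prefix='01' -> emit 'j', reset
Bit 6: prefix='0' (no match yet)
Bit 7: prefix='00' -> emit 'o', reset
Bit 8: prefix='0' (no match yet)
Bit 9: prefix='00' -> emit 'o', reset
Bit 10: prefix='1' (no match yet)
Bit 11: prefix='11' -> emit 'd', reset
Bit 12: prefix='0' (no match yet)
Bit 13: prefix='00' -> emit 'o', reset
Bit 14: prefix='1' (no match yet)
Bit 15: prefix='10' -> emit 'l', reset
Bit 16: prefix='0' (no match yet)
Bit 17: prefix='00' -> emit 'o', reset
Bit 18: prefix='1' (no match yet)
Bit 19: prefix='11' -> emit 'd', reset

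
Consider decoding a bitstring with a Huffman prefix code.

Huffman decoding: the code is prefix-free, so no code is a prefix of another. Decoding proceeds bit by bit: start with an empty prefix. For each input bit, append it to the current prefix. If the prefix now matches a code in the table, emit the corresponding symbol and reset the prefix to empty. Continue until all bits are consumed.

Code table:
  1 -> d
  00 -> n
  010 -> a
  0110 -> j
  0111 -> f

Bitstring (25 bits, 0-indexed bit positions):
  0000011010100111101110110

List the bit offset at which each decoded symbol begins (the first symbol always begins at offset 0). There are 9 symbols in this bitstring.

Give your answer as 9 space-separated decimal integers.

Answer: 0 2 4 8 9 12 16 17 21

Derivation:
Bit 0: prefix='0' (no match yet)
Bit 1: prefix='00' -> emit 'n', reset
Bit 2: prefix='0' (no match yet)
Bit 3: prefix='00' -> emit 'n', reset
Bit 4: prefix='0' (no match yet)
Bit 5: prefix='01' (no match yet)
Bit 6: prefix='011' (no match yet)
Bit 7: prefix='0110' -> emit 'j', reset
Bit 8: prefix='1' -> emit 'd', reset
Bit 9: prefix='0' (no match yet)
Bit 10: prefix='01' (no match yet)
Bit 11: prefix='010' -> emit 'a', reset
Bit 12: prefix='0' (no match yet)
Bit 13: prefix='01' (no match yet)
Bit 14: prefix='011' (no match yet)
Bit 15: prefix='0111' -> emit 'f', reset
Bit 16: prefix='1' -> emit 'd', reset
Bit 17: prefix='0' (no match yet)
Bit 18: prefix='01' (no match yet)
Bit 19: prefix='011' (no match yet)
Bit 20: prefix='0111' -> emit 'f', reset
Bit 21: prefix='0' (no match yet)
Bit 22: prefix='01' (no match yet)
Bit 23: prefix='011' (no match yet)
Bit 24: prefix='0110' -> emit 'j', reset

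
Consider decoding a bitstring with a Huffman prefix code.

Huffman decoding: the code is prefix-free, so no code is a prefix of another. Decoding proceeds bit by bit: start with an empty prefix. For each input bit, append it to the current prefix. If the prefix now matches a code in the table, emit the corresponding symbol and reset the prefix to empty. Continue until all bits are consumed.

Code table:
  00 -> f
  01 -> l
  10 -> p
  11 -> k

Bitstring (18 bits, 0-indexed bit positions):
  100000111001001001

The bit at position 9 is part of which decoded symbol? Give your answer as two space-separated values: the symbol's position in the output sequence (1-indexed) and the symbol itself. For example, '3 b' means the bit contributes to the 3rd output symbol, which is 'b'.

Answer: 5 p

Derivation:
Bit 0: prefix='1' (no match yet)
Bit 1: prefix='10' -> emit 'p', reset
Bit 2: prefix='0' (no match yet)
Bit 3: prefix='00' -> emit 'f', reset
Bit 4: prefix='0' (no match yet)
Bit 5: prefix='00' -> emit 'f', reset
Bit 6: prefix='1' (no match yet)
Bit 7: prefix='11' -> emit 'k', reset
Bit 8: prefix='1' (no match yet)
Bit 9: prefix='10' -> emit 'p', reset
Bit 10: prefix='0' (no match yet)
Bit 11: prefix='01' -> emit 'l', reset
Bit 12: prefix='0' (no match yet)
Bit 13: prefix='00' -> emit 'f', reset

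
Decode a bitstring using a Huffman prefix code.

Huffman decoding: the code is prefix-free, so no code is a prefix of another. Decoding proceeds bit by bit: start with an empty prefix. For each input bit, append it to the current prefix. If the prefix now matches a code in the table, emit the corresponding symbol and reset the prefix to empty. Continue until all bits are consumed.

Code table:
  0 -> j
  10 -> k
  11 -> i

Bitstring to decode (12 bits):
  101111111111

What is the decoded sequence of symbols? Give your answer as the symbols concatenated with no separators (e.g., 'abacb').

Bit 0: prefix='1' (no match yet)
Bit 1: prefix='10' -> emit 'k', reset
Bit 2: prefix='1' (no match yet)
Bit 3: prefix='11' -> emit 'i', reset
Bit 4: prefix='1' (no match yet)
Bit 5: prefix='11' -> emit 'i', reset
Bit 6: prefix='1' (no match yet)
Bit 7: prefix='11' -> emit 'i', reset
Bit 8: prefix='1' (no match yet)
Bit 9: prefix='11' -> emit 'i', reset
Bit 10: prefix='1' (no match yet)
Bit 11: prefix='11' -> emit 'i', reset

Answer: kiiiii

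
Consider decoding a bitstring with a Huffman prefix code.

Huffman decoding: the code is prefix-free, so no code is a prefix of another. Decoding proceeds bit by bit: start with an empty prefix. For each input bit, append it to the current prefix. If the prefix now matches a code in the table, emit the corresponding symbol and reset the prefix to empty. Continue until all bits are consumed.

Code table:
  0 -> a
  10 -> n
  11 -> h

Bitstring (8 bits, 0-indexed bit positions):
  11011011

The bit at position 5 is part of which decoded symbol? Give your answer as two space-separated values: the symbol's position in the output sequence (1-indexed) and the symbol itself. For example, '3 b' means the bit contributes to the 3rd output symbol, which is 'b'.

Bit 0: prefix='1' (no match yet)
Bit 1: prefix='11' -> emit 'h', reset
Bit 2: prefix='0' -> emit 'a', reset
Bit 3: prefix='1' (no match yet)
Bit 4: prefix='11' -> emit 'h', reset
Bit 5: prefix='0' -> emit 'a', reset
Bit 6: prefix='1' (no match yet)
Bit 7: prefix='11' -> emit 'h', reset

Answer: 4 a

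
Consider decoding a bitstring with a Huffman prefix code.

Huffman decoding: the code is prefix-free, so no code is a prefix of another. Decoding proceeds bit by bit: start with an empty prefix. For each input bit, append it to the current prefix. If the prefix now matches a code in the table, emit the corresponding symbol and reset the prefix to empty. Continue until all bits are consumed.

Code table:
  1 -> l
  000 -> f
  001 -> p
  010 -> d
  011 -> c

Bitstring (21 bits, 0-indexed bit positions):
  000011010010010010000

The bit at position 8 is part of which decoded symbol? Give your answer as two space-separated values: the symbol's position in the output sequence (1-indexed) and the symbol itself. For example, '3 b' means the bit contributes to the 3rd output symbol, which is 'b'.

Bit 0: prefix='0' (no match yet)
Bit 1: prefix='00' (no match yet)
Bit 2: prefix='000' -> emit 'f', reset
Bit 3: prefix='0' (no match yet)
Bit 4: prefix='01' (no match yet)
Bit 5: prefix='011' -> emit 'c', reset
Bit 6: prefix='0' (no match yet)
Bit 7: prefix='01' (no match yet)
Bit 8: prefix='010' -> emit 'd', reset
Bit 9: prefix='0' (no match yet)
Bit 10: prefix='01' (no match yet)
Bit 11: prefix='010' -> emit 'd', reset
Bit 12: prefix='0' (no match yet)

Answer: 3 d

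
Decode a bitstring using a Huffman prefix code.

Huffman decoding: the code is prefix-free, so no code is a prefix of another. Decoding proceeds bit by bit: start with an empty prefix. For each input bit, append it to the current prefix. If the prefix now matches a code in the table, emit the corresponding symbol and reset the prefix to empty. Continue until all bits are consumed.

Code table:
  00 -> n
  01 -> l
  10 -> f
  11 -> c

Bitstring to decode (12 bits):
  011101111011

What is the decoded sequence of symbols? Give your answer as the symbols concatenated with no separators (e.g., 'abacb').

Bit 0: prefix='0' (no match yet)
Bit 1: prefix='01' -> emit 'l', reset
Bit 2: prefix='1' (no match yet)
Bit 3: prefix='11' -> emit 'c', reset
Bit 4: prefix='0' (no match yet)
Bit 5: prefix='01' -> emit 'l', reset
Bit 6: prefix='1' (no match yet)
Bit 7: prefix='11' -> emit 'c', reset
Bit 8: prefix='1' (no match yet)
Bit 9: prefix='10' -> emit 'f', reset
Bit 10: prefix='1' (no match yet)
Bit 11: prefix='11' -> emit 'c', reset

Answer: lclcfc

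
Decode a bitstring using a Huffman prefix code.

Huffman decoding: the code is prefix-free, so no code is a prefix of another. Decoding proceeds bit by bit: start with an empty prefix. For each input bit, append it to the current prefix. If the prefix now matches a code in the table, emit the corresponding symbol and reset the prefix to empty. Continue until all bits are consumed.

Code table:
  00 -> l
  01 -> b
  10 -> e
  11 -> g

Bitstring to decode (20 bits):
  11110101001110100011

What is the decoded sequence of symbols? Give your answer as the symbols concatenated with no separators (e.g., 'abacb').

Answer: ggbblgeelg

Derivation:
Bit 0: prefix='1' (no match yet)
Bit 1: prefix='11' -> emit 'g', reset
Bit 2: prefix='1' (no match yet)
Bit 3: prefix='11' -> emit 'g', reset
Bit 4: prefix='0' (no match yet)
Bit 5: prefix='01' -> emit 'b', reset
Bit 6: prefix='0' (no match yet)
Bit 7: prefix='01' -> emit 'b', reset
Bit 8: prefix='0' (no match yet)
Bit 9: prefix='00' -> emit 'l', reset
Bit 10: prefix='1' (no match yet)
Bit 11: prefix='11' -> emit 'g', reset
Bit 12: prefix='1' (no match yet)
Bit 13: prefix='10' -> emit 'e', reset
Bit 14: prefix='1' (no match yet)
Bit 15: prefix='10' -> emit 'e', reset
Bit 16: prefix='0' (no match yet)
Bit 17: prefix='00' -> emit 'l', reset
Bit 18: prefix='1' (no match yet)
Bit 19: prefix='11' -> emit 'g', reset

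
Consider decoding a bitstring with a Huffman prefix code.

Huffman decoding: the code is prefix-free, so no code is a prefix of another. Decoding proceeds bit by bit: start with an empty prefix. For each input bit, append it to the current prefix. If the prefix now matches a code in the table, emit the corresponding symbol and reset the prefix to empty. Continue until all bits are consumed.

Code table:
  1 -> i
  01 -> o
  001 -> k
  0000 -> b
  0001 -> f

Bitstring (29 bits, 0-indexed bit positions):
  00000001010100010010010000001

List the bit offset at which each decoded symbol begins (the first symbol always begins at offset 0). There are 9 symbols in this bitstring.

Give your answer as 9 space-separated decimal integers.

Answer: 0 4 8 10 12 16 19 22 26

Derivation:
Bit 0: prefix='0' (no match yet)
Bit 1: prefix='00' (no match yet)
Bit 2: prefix='000' (no match yet)
Bit 3: prefix='0000' -> emit 'b', reset
Bit 4: prefix='0' (no match yet)
Bit 5: prefix='00' (no match yet)
Bit 6: prefix='000' (no match yet)
Bit 7: prefix='0001' -> emit 'f', reset
Bit 8: prefix='0' (no match yet)
Bit 9: prefix='01' -> emit 'o', reset
Bit 10: prefix='0' (no match yet)
Bit 11: prefix='01' -> emit 'o', reset
Bit 12: prefix='0' (no match yet)
Bit 13: prefix='00' (no match yet)
Bit 14: prefix='000' (no match yet)
Bit 15: prefix='0001' -> emit 'f', reset
Bit 16: prefix='0' (no match yet)
Bit 17: prefix='00' (no match yet)
Bit 18: prefix='001' -> emit 'k', reset
Bit 19: prefix='0' (no match yet)
Bit 20: prefix='00' (no match yet)
Bit 21: prefix='001' -> emit 'k', reset
Bit 22: prefix='0' (no match yet)
Bit 23: prefix='00' (no match yet)
Bit 24: prefix='000' (no match yet)
Bit 25: prefix='0000' -> emit 'b', reset
Bit 26: prefix='0' (no match yet)
Bit 27: prefix='00' (no match yet)
Bit 28: prefix='001' -> emit 'k', reset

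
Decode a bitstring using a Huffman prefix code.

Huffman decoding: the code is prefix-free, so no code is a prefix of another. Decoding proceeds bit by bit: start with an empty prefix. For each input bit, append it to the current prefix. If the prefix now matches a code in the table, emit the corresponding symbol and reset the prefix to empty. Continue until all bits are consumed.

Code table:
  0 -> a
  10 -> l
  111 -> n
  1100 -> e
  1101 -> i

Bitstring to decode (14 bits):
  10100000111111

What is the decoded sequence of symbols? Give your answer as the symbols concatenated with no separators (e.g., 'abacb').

Bit 0: prefix='1' (no match yet)
Bit 1: prefix='10' -> emit 'l', reset
Bit 2: prefix='1' (no match yet)
Bit 3: prefix='10' -> emit 'l', reset
Bit 4: prefix='0' -> emit 'a', reset
Bit 5: prefix='0' -> emit 'a', reset
Bit 6: prefix='0' -> emit 'a', reset
Bit 7: prefix='0' -> emit 'a', reset
Bit 8: prefix='1' (no match yet)
Bit 9: prefix='11' (no match yet)
Bit 10: prefix='111' -> emit 'n', reset
Bit 11: prefix='1' (no match yet)
Bit 12: prefix='11' (no match yet)
Bit 13: prefix='111' -> emit 'n', reset

Answer: llaaaann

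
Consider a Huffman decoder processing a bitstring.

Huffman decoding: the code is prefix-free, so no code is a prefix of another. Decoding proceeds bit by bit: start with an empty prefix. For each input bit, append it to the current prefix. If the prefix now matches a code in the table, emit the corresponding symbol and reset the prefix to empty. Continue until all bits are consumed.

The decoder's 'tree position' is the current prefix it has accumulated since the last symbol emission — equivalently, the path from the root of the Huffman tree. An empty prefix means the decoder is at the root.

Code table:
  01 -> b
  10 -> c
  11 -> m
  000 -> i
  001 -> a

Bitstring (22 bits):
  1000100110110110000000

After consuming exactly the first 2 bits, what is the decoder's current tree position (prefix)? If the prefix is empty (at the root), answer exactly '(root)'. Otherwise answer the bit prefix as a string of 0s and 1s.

Answer: (root)

Derivation:
Bit 0: prefix='1' (no match yet)
Bit 1: prefix='10' -> emit 'c', reset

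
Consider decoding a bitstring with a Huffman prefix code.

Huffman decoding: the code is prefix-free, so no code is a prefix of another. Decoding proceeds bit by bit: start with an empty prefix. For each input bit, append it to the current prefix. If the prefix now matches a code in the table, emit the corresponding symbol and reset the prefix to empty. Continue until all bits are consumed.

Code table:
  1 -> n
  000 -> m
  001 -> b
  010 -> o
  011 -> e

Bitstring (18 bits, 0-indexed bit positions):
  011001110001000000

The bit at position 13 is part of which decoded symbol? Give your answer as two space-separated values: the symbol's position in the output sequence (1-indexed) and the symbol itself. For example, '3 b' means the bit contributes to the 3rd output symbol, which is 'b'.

Answer: 7 m

Derivation:
Bit 0: prefix='0' (no match yet)
Bit 1: prefix='01' (no match yet)
Bit 2: prefix='011' -> emit 'e', reset
Bit 3: prefix='0' (no match yet)
Bit 4: prefix='00' (no match yet)
Bit 5: prefix='001' -> emit 'b', reset
Bit 6: prefix='1' -> emit 'n', reset
Bit 7: prefix='1' -> emit 'n', reset
Bit 8: prefix='0' (no match yet)
Bit 9: prefix='00' (no match yet)
Bit 10: prefix='000' -> emit 'm', reset
Bit 11: prefix='1' -> emit 'n', reset
Bit 12: prefix='0' (no match yet)
Bit 13: prefix='00' (no match yet)
Bit 14: prefix='000' -> emit 'm', reset
Bit 15: prefix='0' (no match yet)
Bit 16: prefix='00' (no match yet)
Bit 17: prefix='000' -> emit 'm', reset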